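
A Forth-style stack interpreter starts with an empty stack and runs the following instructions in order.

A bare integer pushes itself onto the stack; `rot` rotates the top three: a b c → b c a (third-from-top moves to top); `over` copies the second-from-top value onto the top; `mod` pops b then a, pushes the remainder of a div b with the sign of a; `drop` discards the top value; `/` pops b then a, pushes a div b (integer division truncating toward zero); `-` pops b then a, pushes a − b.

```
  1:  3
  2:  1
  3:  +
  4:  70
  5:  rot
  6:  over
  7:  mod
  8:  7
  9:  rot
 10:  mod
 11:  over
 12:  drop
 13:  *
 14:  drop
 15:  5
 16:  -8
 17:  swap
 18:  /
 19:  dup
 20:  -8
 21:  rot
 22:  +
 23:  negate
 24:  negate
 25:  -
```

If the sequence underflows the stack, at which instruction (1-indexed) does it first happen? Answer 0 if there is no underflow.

3   3
1   3 1
+   4
70  4 70
rot  — needs 3 operands, stack has 2 → underflow

5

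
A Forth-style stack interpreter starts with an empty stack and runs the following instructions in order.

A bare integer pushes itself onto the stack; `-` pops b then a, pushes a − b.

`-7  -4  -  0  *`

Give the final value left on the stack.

0

-7 → [-7]
-4 → [-7, -4]
-  → [-3]
0  → [-3, 0]
*  → [0]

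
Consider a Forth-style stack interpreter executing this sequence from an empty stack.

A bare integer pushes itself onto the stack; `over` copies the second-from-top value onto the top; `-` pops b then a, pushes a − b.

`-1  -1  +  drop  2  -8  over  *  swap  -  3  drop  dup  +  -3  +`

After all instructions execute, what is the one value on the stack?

-1   : -1
-1   : -1 -1
+    : -2
drop : (empty)
2    : 2
-8   : 2 -8
over : 2 -8 2
*    : 2 -16
swap : -16 2
-    : -18
3    : -18 3
drop : -18
dup  : -18 -18
+    : -36
-3   : -36 -3
+    : -39

-39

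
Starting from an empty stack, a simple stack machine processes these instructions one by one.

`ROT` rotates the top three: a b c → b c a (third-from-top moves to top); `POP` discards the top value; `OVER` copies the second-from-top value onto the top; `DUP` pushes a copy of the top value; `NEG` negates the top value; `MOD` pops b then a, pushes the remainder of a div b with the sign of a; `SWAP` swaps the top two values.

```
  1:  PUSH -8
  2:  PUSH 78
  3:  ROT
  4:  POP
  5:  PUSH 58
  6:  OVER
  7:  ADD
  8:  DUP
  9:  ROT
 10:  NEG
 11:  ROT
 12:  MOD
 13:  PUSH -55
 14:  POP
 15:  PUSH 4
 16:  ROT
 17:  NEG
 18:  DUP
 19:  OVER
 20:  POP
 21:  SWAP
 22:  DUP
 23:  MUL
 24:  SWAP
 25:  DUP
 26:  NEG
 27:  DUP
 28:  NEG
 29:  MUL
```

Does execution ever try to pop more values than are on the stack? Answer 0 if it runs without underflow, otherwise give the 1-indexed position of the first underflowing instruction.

PUSH -8  -8
PUSH 78  -8 78
ROT  — needs 3 operands, stack has 2 → underflow

3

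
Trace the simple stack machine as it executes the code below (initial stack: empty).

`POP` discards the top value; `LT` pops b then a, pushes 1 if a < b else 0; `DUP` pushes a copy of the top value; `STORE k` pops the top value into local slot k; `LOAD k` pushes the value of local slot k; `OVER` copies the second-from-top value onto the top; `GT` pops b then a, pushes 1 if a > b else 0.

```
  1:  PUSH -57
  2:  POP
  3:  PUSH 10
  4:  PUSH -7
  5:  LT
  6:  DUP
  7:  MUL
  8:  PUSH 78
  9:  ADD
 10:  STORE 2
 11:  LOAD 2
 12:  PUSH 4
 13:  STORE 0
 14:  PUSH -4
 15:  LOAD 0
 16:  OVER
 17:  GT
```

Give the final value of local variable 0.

4

PUSH -57 -> -57
POP      -> (empty)
PUSH 10  -> 10
PUSH -7  -> 10 -7
LT       -> 0
DUP      -> 0 0
MUL      -> 0
PUSH 78  -> 0 78
ADD      -> 78
STORE 2  -> (empty)
LOAD 2   -> 78
PUSH 4   -> 78 4
STORE 0  -> 78
PUSH -4  -> 78 -4
LOAD 0   -> 78 -4 4
OVER     -> 78 -4 4 -4
GT       -> 78 -4 1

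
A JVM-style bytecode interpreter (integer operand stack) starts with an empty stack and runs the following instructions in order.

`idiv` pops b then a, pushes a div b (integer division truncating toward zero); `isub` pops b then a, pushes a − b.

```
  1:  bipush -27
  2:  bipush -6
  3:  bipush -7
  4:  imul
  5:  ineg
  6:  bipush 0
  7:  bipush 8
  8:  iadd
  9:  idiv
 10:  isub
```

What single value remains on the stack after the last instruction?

-22

bipush -27 → -27
bipush -6  → -27 -6
bipush -7  → -27 -6 -7
imul       → -27 42
ineg       → -27 -42
bipush 0   → -27 -42 0
bipush 8   → -27 -42 0 8
iadd       → -27 -42 8
idiv       → -27 -5
isub       → -22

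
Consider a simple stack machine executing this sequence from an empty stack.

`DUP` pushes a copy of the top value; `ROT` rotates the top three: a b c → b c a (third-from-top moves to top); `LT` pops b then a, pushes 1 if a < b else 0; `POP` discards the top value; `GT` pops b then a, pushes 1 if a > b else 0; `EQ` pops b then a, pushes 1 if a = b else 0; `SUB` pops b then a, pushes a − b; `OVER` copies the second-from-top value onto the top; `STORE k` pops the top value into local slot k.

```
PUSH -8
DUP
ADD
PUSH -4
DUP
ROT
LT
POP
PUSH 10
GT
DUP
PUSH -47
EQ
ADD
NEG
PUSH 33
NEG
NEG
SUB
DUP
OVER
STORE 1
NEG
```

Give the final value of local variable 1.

-33

PUSH -8  : [-8]
DUP      : [-8, -8]
ADD      : [-16]
PUSH -4  : [-16, -4]
DUP      : [-16, -4, -4]
ROT      : [-4, -4, -16]
LT       : [-4, 0]
POP      : [-4]
PUSH 10  : [-4, 10]
GT       : [0]
DUP      : [0, 0]
PUSH -47 : [0, 0, -47]
EQ       : [0, 0]
ADD      : [0]
NEG      : [0]
PUSH 33  : [0, 33]
NEG      : [0, -33]
NEG      : [0, 33]
SUB      : [-33]
DUP      : [-33, -33]
OVER     : [-33, -33, -33]
STORE 1  : [-33, -33]
NEG      : [-33, 33]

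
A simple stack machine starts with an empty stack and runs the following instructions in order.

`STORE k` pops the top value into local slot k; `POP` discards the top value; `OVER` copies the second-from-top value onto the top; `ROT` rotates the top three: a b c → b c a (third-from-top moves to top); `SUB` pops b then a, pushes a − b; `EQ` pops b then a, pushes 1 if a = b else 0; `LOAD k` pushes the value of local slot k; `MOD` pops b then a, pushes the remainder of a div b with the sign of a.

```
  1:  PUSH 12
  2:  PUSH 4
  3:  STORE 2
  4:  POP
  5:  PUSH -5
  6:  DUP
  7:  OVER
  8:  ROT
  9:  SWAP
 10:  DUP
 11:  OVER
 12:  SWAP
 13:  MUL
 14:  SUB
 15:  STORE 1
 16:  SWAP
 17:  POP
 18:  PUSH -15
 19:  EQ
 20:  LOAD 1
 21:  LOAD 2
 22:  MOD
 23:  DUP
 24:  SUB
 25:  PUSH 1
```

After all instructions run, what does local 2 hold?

PUSH 12  -> 12
PUSH 4   -> 12 4
STORE 2  -> 12
POP      -> (empty)
PUSH -5  -> -5
DUP      -> -5 -5
OVER     -> -5 -5 -5
ROT      -> -5 -5 -5
SWAP     -> -5 -5 -5
DUP      -> -5 -5 -5 -5
OVER     -> -5 -5 -5 -5 -5
SWAP     -> -5 -5 -5 -5 -5
MUL      -> -5 -5 -5 25
SUB      -> -5 -5 -30
STORE 1  -> -5 -5
SWAP     -> -5 -5
POP      -> -5
PUSH -15 -> -5 -15
EQ       -> 0
LOAD 1   -> 0 -30
LOAD 2   -> 0 -30 4
MOD      -> 0 -2
DUP      -> 0 -2 -2
SUB      -> 0 0
PUSH 1   -> 0 0 1

4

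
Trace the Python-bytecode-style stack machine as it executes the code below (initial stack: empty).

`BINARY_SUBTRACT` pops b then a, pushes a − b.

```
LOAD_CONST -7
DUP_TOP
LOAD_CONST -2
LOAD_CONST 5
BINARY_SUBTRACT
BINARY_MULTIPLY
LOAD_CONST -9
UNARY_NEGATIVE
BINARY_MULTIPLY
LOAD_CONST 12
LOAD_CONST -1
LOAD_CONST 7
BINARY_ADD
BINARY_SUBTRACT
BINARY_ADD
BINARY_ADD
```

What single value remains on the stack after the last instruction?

LOAD_CONST -7   -> -7
DUP_TOP         -> -7 -7
LOAD_CONST -2   -> -7 -7 -2
LOAD_CONST 5    -> -7 -7 -2 5
BINARY_SUBTRACT -> -7 -7 -7
BINARY_MULTIPLY -> -7 49
LOAD_CONST -9   -> -7 49 -9
UNARY_NEGATIVE  -> -7 49 9
BINARY_MULTIPLY -> -7 441
LOAD_CONST 12   -> -7 441 12
LOAD_CONST -1   -> -7 441 12 -1
LOAD_CONST 7    -> -7 441 12 -1 7
BINARY_ADD      -> -7 441 12 6
BINARY_SUBTRACT -> -7 441 6
BINARY_ADD      -> -7 447
BINARY_ADD      -> 440

440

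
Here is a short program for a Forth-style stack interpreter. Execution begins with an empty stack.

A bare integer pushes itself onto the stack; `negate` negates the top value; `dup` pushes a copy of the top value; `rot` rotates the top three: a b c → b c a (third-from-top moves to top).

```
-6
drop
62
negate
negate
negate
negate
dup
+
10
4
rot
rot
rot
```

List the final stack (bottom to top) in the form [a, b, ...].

[124, 10, 4]

-6      [-6]
drop    []
62      [62]
negate  [-62]
negate  [62]
negate  [-62]
negate  [62]
dup     [62, 62]
+       [124]
10      [124, 10]
4       [124, 10, 4]
rot     [10, 4, 124]
rot     [4, 124, 10]
rot     [124, 10, 4]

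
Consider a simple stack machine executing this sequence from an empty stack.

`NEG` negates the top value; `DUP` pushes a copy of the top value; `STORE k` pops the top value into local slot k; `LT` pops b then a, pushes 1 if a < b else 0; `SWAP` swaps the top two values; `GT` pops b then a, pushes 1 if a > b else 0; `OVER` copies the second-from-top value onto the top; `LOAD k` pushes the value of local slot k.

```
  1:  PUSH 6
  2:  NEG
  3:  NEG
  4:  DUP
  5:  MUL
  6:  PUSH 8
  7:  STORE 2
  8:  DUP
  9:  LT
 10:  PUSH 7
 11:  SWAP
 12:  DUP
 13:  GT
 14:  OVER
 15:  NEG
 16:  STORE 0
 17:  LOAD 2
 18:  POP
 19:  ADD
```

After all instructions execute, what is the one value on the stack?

7

PUSH 6  → 6
NEG     → -6
NEG     → 6
DUP     → 6 6
MUL     → 36
PUSH 8  → 36 8
STORE 2 → 36
DUP     → 36 36
LT      → 0
PUSH 7  → 0 7
SWAP    → 7 0
DUP     → 7 0 0
GT      → 7 0
OVER    → 7 0 7
NEG     → 7 0 -7
STORE 0 → 7 0
LOAD 2  → 7 0 8
POP     → 7 0
ADD     → 7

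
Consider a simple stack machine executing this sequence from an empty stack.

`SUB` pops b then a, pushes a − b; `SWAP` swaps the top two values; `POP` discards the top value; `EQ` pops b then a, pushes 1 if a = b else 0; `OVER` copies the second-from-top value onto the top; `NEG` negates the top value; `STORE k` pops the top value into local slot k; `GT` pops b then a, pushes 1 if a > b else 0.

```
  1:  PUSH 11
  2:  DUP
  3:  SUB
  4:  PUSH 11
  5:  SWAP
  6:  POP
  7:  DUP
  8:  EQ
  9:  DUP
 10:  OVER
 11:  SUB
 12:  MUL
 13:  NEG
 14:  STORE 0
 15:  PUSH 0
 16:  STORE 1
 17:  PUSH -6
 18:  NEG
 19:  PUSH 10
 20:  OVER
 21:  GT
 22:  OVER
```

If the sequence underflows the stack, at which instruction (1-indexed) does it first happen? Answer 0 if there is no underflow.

PUSH 11 -> [11]
DUP     -> [11, 11]
SUB     -> [0]
PUSH 11 -> [0, 11]
SWAP    -> [11, 0]
POP     -> [11]
DUP     -> [11, 11]
EQ      -> [1]
DUP     -> [1, 1]
OVER    -> [1, 1, 1]
SUB     -> [1, 0]
MUL     -> [0]
NEG     -> [0]
STORE 0 -> []
PUSH 0  -> [0]
STORE 1 -> []
PUSH -6 -> [-6]
NEG     -> [6]
PUSH 10 -> [6, 10]
OVER    -> [6, 10, 6]
GT      -> [6, 1]
OVER    -> [6, 1, 6]

0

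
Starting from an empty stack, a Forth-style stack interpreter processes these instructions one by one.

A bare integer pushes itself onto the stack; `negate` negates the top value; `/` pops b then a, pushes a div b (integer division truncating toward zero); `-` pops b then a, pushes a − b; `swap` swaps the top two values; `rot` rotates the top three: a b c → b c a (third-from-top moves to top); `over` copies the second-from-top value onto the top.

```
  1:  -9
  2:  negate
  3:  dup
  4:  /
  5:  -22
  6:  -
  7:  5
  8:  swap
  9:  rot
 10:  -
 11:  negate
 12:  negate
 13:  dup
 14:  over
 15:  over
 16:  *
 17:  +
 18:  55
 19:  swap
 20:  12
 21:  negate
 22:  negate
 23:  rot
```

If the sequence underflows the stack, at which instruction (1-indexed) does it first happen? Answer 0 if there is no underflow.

-9     -> -9
negate -> 9
dup    -> 9 9
/      -> 1
-22    -> 1 -22
-      -> 23
5      -> 23 5
swap   -> 5 23
rot  — needs 3 operands, stack has 2 → underflow

9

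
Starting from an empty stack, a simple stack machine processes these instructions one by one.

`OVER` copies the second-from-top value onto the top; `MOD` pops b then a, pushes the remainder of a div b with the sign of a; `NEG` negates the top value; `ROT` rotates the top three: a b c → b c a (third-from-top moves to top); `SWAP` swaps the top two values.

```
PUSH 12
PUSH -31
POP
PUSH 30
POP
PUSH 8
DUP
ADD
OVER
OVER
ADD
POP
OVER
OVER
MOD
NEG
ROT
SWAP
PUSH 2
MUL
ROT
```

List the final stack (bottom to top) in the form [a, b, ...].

PUSH 12  : 12
PUSH -31 : 12 -31
POP      : 12
PUSH 30  : 12 30
POP      : 12
PUSH 8   : 12 8
DUP      : 12 8 8
ADD      : 12 16
OVER     : 12 16 12
OVER     : 12 16 12 16
ADD      : 12 16 28
POP      : 12 16
OVER     : 12 16 12
OVER     : 12 16 12 16
MOD      : 12 16 12
NEG      : 12 16 -12
ROT      : 16 -12 12
SWAP     : 16 12 -12
PUSH 2   : 16 12 -12 2
MUL      : 16 12 -24
ROT      : 12 -24 16

[12, -24, 16]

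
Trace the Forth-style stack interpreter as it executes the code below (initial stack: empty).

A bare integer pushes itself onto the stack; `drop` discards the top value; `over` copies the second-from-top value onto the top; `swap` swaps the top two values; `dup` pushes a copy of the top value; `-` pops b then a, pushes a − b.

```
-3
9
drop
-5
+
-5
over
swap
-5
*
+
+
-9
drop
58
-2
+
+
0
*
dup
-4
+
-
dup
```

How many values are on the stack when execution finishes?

-3   -> -3
9    -> -3 9
drop -> -3
-5   -> -3 -5
+    -> -8
-5   -> -8 -5
over -> -8 -5 -8
swap -> -8 -8 -5
-5   -> -8 -8 -5 -5
*    -> -8 -8 25
+    -> -8 17
+    -> 9
-9   -> 9 -9
drop -> 9
58   -> 9 58
-2   -> 9 58 -2
+    -> 9 56
+    -> 65
0    -> 65 0
*    -> 0
dup  -> 0 0
-4   -> 0 0 -4
+    -> 0 -4
-    -> 4
dup  -> 4 4

2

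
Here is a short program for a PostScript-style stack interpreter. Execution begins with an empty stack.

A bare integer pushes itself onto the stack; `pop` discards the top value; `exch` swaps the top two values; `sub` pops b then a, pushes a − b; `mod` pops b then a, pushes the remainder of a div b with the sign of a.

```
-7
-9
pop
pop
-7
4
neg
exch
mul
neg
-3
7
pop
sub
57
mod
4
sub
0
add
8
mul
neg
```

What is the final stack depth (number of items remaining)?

-7   -> [-7]
-9   -> [-7, -9]
pop  -> [-7]
pop  -> []
-7   -> [-7]
4    -> [-7, 4]
neg  -> [-7, -4]
exch -> [-4, -7]
mul  -> [28]
neg  -> [-28]
-3   -> [-28, -3]
7    -> [-28, -3, 7]
pop  -> [-28, -3]
sub  -> [-25]
57   -> [-25, 57]
mod  -> [-25]
4    -> [-25, 4]
sub  -> [-29]
0    -> [-29, 0]
add  -> [-29]
8    -> [-29, 8]
mul  -> [-232]
neg  -> [232]

1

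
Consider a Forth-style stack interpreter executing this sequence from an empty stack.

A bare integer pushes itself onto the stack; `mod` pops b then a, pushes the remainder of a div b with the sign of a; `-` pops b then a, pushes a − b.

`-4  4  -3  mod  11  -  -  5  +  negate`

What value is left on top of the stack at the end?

-11

-4     -> -4
4      -> -4 4
-3     -> -4 4 -3
mod    -> -4 1
11     -> -4 1 11
-      -> -4 -10
-      -> 6
5      -> 6 5
+      -> 11
negate -> -11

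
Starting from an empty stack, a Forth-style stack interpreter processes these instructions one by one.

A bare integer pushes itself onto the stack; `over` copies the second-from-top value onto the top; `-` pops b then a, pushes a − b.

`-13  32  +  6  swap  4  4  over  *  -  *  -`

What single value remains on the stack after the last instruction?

-13  -> -13
32   -> -13 32
+    -> 19
6    -> 19 6
swap -> 6 19
4    -> 6 19 4
4    -> 6 19 4 4
over -> 6 19 4 4 4
*    -> 6 19 4 16
-    -> 6 19 -12
*    -> 6 -228
-    -> 234

234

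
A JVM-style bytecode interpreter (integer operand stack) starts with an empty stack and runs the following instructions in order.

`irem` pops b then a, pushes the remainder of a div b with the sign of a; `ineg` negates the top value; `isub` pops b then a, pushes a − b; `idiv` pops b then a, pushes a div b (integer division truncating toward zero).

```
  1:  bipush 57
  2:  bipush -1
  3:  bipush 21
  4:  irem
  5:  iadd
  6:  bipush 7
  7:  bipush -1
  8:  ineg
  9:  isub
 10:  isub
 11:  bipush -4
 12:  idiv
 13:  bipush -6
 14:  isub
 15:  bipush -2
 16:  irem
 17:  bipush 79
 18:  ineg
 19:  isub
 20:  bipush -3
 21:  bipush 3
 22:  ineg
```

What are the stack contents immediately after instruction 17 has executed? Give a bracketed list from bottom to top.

[0, 79]

bipush 57 : 57
bipush -1 : 57 -1
bipush 21 : 57 -1 21
irem      : 57 -1
iadd      : 56
bipush 7  : 56 7
bipush -1 : 56 7 -1
ineg      : 56 7 1
isub      : 56 6
isub      : 50
bipush -4 : 50 -4
idiv      : -12
bipush -6 : -12 -6
isub      : -6
bipush -2 : -6 -2
irem      : 0
bipush 79 : 0 79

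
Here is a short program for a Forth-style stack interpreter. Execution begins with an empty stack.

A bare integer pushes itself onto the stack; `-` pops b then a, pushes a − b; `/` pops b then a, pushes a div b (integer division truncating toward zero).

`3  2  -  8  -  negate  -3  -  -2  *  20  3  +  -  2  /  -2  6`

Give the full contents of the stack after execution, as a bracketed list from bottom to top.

[-21, -2, 6]

3      : 3
2      : 3 2
-      : 1
8      : 1 8
-      : -7
negate : 7
-3     : 7 -3
-      : 10
-2     : 10 -2
*      : -20
20     : -20 20
3      : -20 20 3
+      : -20 23
-      : -43
2      : -43 2
/      : -21
-2     : -21 -2
6      : -21 -2 6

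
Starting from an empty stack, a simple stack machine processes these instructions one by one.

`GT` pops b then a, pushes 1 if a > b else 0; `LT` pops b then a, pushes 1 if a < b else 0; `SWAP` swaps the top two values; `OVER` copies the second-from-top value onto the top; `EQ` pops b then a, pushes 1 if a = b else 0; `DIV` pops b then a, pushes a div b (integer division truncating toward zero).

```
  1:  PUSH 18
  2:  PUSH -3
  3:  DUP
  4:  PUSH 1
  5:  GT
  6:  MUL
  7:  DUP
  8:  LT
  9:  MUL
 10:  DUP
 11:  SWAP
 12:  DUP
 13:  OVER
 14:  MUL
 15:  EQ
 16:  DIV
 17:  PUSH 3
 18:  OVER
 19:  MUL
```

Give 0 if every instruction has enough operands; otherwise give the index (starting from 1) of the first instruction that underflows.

0

PUSH 18 → 18
PUSH -3 → 18 -3
DUP     → 18 -3 -3
PUSH 1  → 18 -3 -3 1
GT      → 18 -3 0
MUL     → 18 0
DUP     → 18 0 0
LT      → 18 0
MUL     → 0
DUP     → 0 0
SWAP    → 0 0
DUP     → 0 0 0
OVER    → 0 0 0 0
MUL     → 0 0 0
EQ      → 0 1
DIV     → 0
PUSH 3  → 0 3
OVER    → 0 3 0
MUL     → 0 0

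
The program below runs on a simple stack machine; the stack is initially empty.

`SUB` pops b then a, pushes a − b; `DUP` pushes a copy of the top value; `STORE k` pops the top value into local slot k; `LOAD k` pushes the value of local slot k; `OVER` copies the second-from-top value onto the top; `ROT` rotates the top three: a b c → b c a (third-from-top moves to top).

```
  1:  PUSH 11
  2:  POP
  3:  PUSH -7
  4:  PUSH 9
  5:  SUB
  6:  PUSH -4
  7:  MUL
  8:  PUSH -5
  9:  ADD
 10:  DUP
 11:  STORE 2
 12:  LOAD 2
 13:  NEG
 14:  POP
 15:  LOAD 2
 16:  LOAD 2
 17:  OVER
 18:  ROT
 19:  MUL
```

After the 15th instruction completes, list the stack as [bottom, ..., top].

[59, 59]

PUSH 11 -> 11
POP     -> (empty)
PUSH -7 -> -7
PUSH 9  -> -7 9
SUB     -> -16
PUSH -4 -> -16 -4
MUL     -> 64
PUSH -5 -> 64 -5
ADD     -> 59
DUP     -> 59 59
STORE 2 -> 59
LOAD 2  -> 59 59
NEG     -> 59 -59
POP     -> 59
LOAD 2  -> 59 59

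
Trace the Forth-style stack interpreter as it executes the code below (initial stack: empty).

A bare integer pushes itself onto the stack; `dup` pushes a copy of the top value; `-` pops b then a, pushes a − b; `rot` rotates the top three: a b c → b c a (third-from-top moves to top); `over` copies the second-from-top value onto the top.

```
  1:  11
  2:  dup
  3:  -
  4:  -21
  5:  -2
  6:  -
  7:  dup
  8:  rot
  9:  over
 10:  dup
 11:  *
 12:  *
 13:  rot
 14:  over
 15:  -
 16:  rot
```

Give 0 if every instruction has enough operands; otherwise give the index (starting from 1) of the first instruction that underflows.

11   -> [11]
dup  -> [11, 11]
-    -> [0]
-21  -> [0, -21]
-2   -> [0, -21, -2]
-    -> [0, -19]
dup  -> [0, -19, -19]
rot  -> [-19, -19, 0]
over -> [-19, -19, 0, -19]
dup  -> [-19, -19, 0, -19, -19]
*    -> [-19, -19, 0, 361]
*    -> [-19, -19, 0]
rot  -> [-19, 0, -19]
over -> [-19, 0, -19, 0]
-    -> [-19, 0, -19]
rot  -> [0, -19, -19]

0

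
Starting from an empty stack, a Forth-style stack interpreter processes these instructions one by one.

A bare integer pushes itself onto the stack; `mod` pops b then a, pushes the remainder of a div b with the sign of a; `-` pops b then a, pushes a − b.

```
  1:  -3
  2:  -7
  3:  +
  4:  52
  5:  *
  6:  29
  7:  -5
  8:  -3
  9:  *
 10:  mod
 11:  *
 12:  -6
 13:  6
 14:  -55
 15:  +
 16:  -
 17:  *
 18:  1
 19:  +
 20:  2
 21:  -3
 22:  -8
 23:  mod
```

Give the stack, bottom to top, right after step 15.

-3   -3
-7   -3 -7
+    -10
52   -10 52
*    -520
29   -520 29
-5   -520 29 -5
-3   -520 29 -5 -3
*    -520 29 15
mod  -520 14
*    -7280
-6   -7280 -6
6    -7280 -6 6
-55  -7280 -6 6 -55
+    -7280 -6 -49

[-7280, -6, -49]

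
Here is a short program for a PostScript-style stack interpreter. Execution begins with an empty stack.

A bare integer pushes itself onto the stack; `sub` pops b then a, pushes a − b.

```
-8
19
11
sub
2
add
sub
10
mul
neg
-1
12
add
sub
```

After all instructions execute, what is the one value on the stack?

-8  : [-8]
19  : [-8, 19]
11  : [-8, 19, 11]
sub : [-8, 8]
2   : [-8, 8, 2]
add : [-8, 10]
sub : [-18]
10  : [-18, 10]
mul : [-180]
neg : [180]
-1  : [180, -1]
12  : [180, -1, 12]
add : [180, 11]
sub : [169]

169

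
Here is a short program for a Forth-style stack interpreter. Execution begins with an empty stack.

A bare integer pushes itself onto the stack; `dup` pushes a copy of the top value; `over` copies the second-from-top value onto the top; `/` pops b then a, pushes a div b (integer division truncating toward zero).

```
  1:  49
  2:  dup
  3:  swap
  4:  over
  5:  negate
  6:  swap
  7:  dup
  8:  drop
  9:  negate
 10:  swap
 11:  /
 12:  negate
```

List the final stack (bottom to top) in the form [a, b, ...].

49     → 49
dup    → 49 49
swap   → 49 49
over   → 49 49 49
negate → 49 49 -49
swap   → 49 -49 49
dup    → 49 -49 49 49
drop   → 49 -49 49
negate → 49 -49 -49
swap   → 49 -49 -49
/      → 49 1
negate → 49 -1

[49, -1]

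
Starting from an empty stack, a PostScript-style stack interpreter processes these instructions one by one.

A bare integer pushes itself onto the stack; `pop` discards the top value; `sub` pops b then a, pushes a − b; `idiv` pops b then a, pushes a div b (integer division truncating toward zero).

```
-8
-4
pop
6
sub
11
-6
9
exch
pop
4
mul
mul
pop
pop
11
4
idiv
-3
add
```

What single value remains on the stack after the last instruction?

-1

-8   : [-8]
-4   : [-8, -4]
pop  : [-8]
6    : [-8, 6]
sub  : [-14]
11   : [-14, 11]
-6   : [-14, 11, -6]
9    : [-14, 11, -6, 9]
exch : [-14, 11, 9, -6]
pop  : [-14, 11, 9]
4    : [-14, 11, 9, 4]
mul  : [-14, 11, 36]
mul  : [-14, 396]
pop  : [-14]
pop  : []
11   : [11]
4    : [11, 4]
idiv : [2]
-3   : [2, -3]
add  : [-1]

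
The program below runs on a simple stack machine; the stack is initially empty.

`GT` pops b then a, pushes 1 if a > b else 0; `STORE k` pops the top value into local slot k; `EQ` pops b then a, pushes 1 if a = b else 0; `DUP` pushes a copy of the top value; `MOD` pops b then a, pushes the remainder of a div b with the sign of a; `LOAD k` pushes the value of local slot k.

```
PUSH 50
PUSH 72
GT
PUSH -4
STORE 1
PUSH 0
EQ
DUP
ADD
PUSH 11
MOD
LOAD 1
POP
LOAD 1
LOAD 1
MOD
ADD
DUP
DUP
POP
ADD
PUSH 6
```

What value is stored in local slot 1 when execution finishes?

PUSH 50 : 50
PUSH 72 : 50 72
GT      : 0
PUSH -4 : 0 -4
STORE 1 : 0
PUSH 0  : 0 0
EQ      : 1
DUP     : 1 1
ADD     : 2
PUSH 11 : 2 11
MOD     : 2
LOAD 1  : 2 -4
POP     : 2
LOAD 1  : 2 -4
LOAD 1  : 2 -4 -4
MOD     : 2 0
ADD     : 2
DUP     : 2 2
DUP     : 2 2 2
POP     : 2 2
ADD     : 4
PUSH 6  : 4 6

-4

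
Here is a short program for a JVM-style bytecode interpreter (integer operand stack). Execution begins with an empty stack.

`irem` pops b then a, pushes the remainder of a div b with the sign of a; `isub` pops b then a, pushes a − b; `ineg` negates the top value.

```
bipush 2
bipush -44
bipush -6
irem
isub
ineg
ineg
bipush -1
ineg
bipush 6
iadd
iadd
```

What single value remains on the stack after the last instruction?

bipush 2   → [2]
bipush -44 → [2, -44]
bipush -6  → [2, -44, -6]
irem       → [2, -2]
isub       → [4]
ineg       → [-4]
ineg       → [4]
bipush -1  → [4, -1]
ineg       → [4, 1]
bipush 6   → [4, 1, 6]
iadd       → [4, 7]
iadd       → [11]

11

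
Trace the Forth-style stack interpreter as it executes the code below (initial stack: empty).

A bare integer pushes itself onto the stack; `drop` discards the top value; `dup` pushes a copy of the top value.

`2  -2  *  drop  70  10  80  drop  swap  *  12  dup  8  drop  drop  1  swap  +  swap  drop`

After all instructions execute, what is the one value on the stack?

2    → [2]
-2   → [2, -2]
*    → [-4]
drop → []
70   → [70]
10   → [70, 10]
80   → [70, 10, 80]
drop → [70, 10]
swap → [10, 70]
*    → [700]
12   → [700, 12]
dup  → [700, 12, 12]
8    → [700, 12, 12, 8]
drop → [700, 12, 12]
drop → [700, 12]
1    → [700, 12, 1]
swap → [700, 1, 12]
+    → [700, 13]
swap → [13, 700]
drop → [13]

13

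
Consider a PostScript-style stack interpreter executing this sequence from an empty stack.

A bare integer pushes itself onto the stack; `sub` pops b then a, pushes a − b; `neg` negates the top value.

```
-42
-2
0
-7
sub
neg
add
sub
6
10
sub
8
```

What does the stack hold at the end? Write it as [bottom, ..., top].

-42 : -42
-2  : -42 -2
0   : -42 -2 0
-7  : -42 -2 0 -7
sub : -42 -2 7
neg : -42 -2 -7
add : -42 -9
sub : -33
6   : -33 6
10  : -33 6 10
sub : -33 -4
8   : -33 -4 8

[-33, -4, 8]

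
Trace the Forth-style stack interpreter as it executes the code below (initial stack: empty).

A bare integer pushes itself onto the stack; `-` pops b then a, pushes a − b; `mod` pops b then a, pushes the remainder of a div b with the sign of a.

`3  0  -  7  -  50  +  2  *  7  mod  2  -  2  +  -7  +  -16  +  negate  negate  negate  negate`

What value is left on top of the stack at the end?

3       3
0       3 0
-       3
7       3 7
-       -4
50      -4 50
+       46
2       46 2
*       92
7       92 7
mod     1
2       1 2
-       -1
2       -1 2
+       1
-7      1 -7
+       -6
-16     -6 -16
+       -22
negate  22
negate  -22
negate  22
negate  -22

-22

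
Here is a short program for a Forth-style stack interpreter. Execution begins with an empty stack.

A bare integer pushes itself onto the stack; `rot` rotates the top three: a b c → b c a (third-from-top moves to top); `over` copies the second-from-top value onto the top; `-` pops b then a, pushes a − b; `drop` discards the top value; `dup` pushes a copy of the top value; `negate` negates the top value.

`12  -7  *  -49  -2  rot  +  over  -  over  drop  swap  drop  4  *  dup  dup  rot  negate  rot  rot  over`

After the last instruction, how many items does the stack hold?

4

12     : [12]
-7     : [12, -7]
*      : [-84]
-49    : [-84, -49]
-2     : [-84, -49, -2]
rot    : [-49, -2, -84]
+      : [-49, -86]
over   : [-49, -86, -49]
-      : [-49, -37]
over   : [-49, -37, -49]
drop   : [-49, -37]
swap   : [-37, -49]
drop   : [-37]
4      : [-37, 4]
*      : [-148]
dup    : [-148, -148]
dup    : [-148, -148, -148]
rot    : [-148, -148, -148]
negate : [-148, -148, 148]
rot    : [-148, 148, -148]
rot    : [148, -148, -148]
over   : [148, -148, -148, -148]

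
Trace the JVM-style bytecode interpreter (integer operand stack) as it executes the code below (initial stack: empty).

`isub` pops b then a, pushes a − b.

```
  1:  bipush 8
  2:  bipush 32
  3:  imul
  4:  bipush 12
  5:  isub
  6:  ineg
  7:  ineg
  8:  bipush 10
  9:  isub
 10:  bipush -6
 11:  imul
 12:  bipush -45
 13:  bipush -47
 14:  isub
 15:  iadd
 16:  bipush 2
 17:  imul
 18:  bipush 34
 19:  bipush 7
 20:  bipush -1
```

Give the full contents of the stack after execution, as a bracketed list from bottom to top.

[-2804, 34, 7, -1]

bipush 8    8
bipush 32   8 32
imul        256
bipush 12   256 12
isub        244
ineg        -244
ineg        244
bipush 10   244 10
isub        234
bipush -6   234 -6
imul        -1404
bipush -45  -1404 -45
bipush -47  -1404 -45 -47
isub        -1404 2
iadd        -1402
bipush 2    -1402 2
imul        -2804
bipush 34   -2804 34
bipush 7    -2804 34 7
bipush -1   -2804 34 7 -1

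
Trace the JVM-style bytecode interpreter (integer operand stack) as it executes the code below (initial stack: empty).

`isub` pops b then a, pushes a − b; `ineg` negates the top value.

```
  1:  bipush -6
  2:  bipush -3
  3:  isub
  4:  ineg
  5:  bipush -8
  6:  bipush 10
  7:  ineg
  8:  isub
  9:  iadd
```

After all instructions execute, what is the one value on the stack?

bipush -6  -6
bipush -3  -6 -3
isub       -3
ineg       3
bipush -8  3 -8
bipush 10  3 -8 10
ineg       3 -8 -10
isub       3 2
iadd       5

5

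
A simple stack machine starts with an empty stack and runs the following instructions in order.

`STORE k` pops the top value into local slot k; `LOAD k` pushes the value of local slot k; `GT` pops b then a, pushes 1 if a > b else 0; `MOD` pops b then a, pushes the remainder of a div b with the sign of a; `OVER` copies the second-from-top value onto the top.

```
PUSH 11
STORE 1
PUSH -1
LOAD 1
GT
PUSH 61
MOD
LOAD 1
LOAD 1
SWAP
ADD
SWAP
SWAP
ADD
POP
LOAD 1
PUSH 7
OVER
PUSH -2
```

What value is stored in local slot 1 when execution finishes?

11

PUSH 11 : 11
STORE 1 : (empty)
PUSH -1 : -1
LOAD 1  : -1 11
GT      : 0
PUSH 61 : 0 61
MOD     : 0
LOAD 1  : 0 11
LOAD 1  : 0 11 11
SWAP    : 0 11 11
ADD     : 0 22
SWAP    : 22 0
SWAP    : 0 22
ADD     : 22
POP     : (empty)
LOAD 1  : 11
PUSH 7  : 11 7
OVER    : 11 7 11
PUSH -2 : 11 7 11 -2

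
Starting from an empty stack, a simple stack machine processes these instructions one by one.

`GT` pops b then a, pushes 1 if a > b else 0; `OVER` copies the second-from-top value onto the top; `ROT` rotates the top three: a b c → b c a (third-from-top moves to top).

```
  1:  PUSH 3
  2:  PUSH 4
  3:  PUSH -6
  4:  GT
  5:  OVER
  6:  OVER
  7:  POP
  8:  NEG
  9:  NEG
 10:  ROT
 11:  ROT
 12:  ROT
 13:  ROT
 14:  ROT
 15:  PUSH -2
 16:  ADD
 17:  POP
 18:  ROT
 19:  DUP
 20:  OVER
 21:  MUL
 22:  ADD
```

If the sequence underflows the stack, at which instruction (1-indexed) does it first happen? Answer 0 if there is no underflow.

PUSH 3   [3]
PUSH 4   [3, 4]
PUSH -6  [3, 4, -6]
GT       [3, 1]
OVER     [3, 1, 3]
OVER     [3, 1, 3, 1]
POP      [3, 1, 3]
NEG      [3, 1, -3]
NEG      [3, 1, 3]
ROT      [1, 3, 3]
ROT      [3, 3, 1]
ROT      [3, 1, 3]
ROT      [1, 3, 3]
ROT      [3, 3, 1]
PUSH -2  [3, 3, 1, -2]
ADD      [3, 3, -1]
POP      [3, 3]
ROT  — needs 3 operands, stack has 2 → underflow

18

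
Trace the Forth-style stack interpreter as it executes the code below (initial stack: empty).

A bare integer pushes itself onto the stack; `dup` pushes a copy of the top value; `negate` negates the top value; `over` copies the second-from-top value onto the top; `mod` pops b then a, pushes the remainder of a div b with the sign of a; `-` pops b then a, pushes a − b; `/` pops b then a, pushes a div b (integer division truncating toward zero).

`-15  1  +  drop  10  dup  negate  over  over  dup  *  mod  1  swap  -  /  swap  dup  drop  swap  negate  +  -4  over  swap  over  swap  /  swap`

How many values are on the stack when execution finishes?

3

-15    : [-15]
1      : [-15, 1]
+      : [-14]
drop   : []
10     : [10]
dup    : [10, 10]
negate : [10, -10]
over   : [10, -10, 10]
over   : [10, -10, 10, -10]
dup    : [10, -10, 10, -10, -10]
*      : [10, -10, 10, 100]
mod    : [10, -10, 10]
1      : [10, -10, 10, 1]
swap   : [10, -10, 1, 10]
-      : [10, -10, -9]
/      : [10, 1]
swap   : [1, 10]
dup    : [1, 10, 10]
drop   : [1, 10]
swap   : [10, 1]
negate : [10, -1]
+      : [9]
-4     : [9, -4]
over   : [9, -4, 9]
swap   : [9, 9, -4]
over   : [9, 9, -4, 9]
swap   : [9, 9, 9, -4]
/      : [9, 9, -2]
swap   : [9, -2, 9]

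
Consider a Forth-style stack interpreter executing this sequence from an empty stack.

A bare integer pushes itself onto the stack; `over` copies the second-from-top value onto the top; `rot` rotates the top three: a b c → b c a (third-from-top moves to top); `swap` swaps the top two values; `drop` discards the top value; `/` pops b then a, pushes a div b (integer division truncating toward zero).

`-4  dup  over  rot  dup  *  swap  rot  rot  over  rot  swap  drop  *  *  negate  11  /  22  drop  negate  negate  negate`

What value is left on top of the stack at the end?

-4     → [-4]
dup    → [-4, -4]
over   → [-4, -4, -4]
rot    → [-4, -4, -4]
dup    → [-4, -4, -4, -4]
*      → [-4, -4, 16]
swap   → [-4, 16, -4]
rot    → [16, -4, -4]
rot    → [-4, -4, 16]
over   → [-4, -4, 16, -4]
rot    → [-4, 16, -4, -4]
swap   → [-4, 16, -4, -4]
drop   → [-4, 16, -4]
*      → [-4, -64]
*      → [256]
negate → [-256]
11     → [-256, 11]
/      → [-23]
22     → [-23, 22]
drop   → [-23]
negate → [23]
negate → [-23]
negate → [23]

23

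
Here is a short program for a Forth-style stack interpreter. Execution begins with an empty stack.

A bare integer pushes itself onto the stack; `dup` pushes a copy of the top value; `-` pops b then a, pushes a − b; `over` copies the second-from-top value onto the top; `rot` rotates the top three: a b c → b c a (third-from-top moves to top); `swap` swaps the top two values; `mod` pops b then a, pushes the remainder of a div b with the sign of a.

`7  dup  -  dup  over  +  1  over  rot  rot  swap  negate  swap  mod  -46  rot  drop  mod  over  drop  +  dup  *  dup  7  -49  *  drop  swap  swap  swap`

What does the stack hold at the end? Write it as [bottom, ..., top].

7      -> [7]
dup    -> [7, 7]
-      -> [0]
dup    -> [0, 0]
over   -> [0, 0, 0]
+      -> [0, 0]
1      -> [0, 0, 1]
over   -> [0, 0, 1, 0]
rot    -> [0, 1, 0, 0]
rot    -> [0, 0, 0, 1]
swap   -> [0, 0, 1, 0]
negate -> [0, 0, 1, 0]
swap   -> [0, 0, 0, 1]
mod    -> [0, 0, 0]
-46    -> [0, 0, 0, -46]
rot    -> [0, 0, -46, 0]
drop   -> [0, 0, -46]
mod    -> [0, 0]
over   -> [0, 0, 0]
drop   -> [0, 0]
+      -> [0]
dup    -> [0, 0]
*      -> [0]
dup    -> [0, 0]
7      -> [0, 0, 7]
-49    -> [0, 0, 7, -49]
*      -> [0, 0, -343]
drop   -> [0, 0]
swap   -> [0, 0]
swap   -> [0, 0]
swap   -> [0, 0]

[0, 0]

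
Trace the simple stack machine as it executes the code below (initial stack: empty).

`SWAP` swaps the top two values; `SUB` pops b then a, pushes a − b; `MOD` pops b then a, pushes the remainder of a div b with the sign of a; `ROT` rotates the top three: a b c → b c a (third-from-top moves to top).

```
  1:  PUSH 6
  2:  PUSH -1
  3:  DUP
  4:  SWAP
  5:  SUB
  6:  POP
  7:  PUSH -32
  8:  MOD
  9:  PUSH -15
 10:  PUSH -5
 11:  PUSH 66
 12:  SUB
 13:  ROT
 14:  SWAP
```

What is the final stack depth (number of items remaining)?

PUSH 6   : 6
PUSH -1  : 6 -1
DUP      : 6 -1 -1
SWAP     : 6 -1 -1
SUB      : 6 0
POP      : 6
PUSH -32 : 6 -32
MOD      : 6
PUSH -15 : 6 -15
PUSH -5  : 6 -15 -5
PUSH 66  : 6 -15 -5 66
SUB      : 6 -15 -71
ROT      : -15 -71 6
SWAP     : -15 6 -71

3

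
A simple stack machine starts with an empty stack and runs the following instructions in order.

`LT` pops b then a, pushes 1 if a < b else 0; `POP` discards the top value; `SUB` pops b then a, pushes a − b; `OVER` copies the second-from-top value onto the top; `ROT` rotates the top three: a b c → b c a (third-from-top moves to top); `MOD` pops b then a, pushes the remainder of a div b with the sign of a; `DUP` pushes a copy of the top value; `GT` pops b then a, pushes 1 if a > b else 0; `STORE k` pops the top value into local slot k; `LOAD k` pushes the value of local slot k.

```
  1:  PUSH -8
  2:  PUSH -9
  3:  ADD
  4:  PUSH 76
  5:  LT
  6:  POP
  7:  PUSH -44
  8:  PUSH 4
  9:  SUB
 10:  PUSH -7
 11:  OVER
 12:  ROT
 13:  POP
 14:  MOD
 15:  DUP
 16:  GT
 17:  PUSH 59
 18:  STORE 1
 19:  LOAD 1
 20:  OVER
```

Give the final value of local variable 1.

59

PUSH -8   [-8]
PUSH -9   [-8, -9]
ADD       [-17]
PUSH 76   [-17, 76]
LT        [1]
POP       []
PUSH -44  [-44]
PUSH 4    [-44, 4]
SUB       [-48]
PUSH -7   [-48, -7]
OVER      [-48, -7, -48]
ROT       [-7, -48, -48]
POP       [-7, -48]
MOD       [-7]
DUP       [-7, -7]
GT        [0]
PUSH 59   [0, 59]
STORE 1   [0]
LOAD 1    [0, 59]
OVER      [0, 59, 0]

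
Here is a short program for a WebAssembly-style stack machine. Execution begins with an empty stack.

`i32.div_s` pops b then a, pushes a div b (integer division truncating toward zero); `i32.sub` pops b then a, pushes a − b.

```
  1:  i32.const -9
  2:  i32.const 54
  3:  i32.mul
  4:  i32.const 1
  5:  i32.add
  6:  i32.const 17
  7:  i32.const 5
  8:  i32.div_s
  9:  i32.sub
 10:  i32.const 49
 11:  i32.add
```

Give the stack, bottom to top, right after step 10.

i32.const -9  -9
i32.const 54  -9 54
i32.mul       -486
i32.const 1   -486 1
i32.add       -485
i32.const 17  -485 17
i32.const 5   -485 17 5
i32.div_s     -485 3
i32.sub       -488
i32.const 49  -488 49

[-488, 49]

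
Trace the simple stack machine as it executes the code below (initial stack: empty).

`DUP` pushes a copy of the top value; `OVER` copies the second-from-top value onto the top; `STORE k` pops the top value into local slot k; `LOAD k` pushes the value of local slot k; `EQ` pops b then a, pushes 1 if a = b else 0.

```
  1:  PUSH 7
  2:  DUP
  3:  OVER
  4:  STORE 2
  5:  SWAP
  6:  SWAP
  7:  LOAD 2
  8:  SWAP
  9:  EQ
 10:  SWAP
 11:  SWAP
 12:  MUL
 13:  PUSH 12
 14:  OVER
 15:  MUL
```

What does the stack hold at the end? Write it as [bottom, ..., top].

[7, 84]

PUSH 7  : [7]
DUP     : [7, 7]
OVER    : [7, 7, 7]
STORE 2 : [7, 7]
SWAP    : [7, 7]
SWAP    : [7, 7]
LOAD 2  : [7, 7, 7]
SWAP    : [7, 7, 7]
EQ      : [7, 1]
SWAP    : [1, 7]
SWAP    : [7, 1]
MUL     : [7]
PUSH 12 : [7, 12]
OVER    : [7, 12, 7]
MUL     : [7, 84]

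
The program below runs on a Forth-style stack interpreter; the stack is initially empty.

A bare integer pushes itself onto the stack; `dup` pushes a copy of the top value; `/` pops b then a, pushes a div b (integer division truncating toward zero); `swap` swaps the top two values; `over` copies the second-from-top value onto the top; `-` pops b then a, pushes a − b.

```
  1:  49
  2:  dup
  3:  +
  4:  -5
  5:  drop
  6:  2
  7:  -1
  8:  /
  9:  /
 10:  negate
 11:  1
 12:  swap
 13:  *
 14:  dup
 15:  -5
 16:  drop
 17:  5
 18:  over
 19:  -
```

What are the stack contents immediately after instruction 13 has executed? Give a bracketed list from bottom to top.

[49]

49     → 49
dup    → 49 49
+      → 98
-5     → 98 -5
drop   → 98
2      → 98 2
-1     → 98 2 -1
/      → 98 -2
/      → -49
negate → 49
1      → 49 1
swap   → 1 49
*      → 49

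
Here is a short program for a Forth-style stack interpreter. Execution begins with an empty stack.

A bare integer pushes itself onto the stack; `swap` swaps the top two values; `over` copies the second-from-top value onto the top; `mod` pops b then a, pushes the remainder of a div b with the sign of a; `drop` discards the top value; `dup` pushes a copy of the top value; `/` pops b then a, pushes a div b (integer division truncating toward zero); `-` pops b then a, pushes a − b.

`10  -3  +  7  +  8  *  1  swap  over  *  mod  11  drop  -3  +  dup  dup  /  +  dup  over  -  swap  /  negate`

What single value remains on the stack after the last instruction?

10      10
-3      10 -3
+       7
7       7 7
+       14
8       14 8
*       112
1       112 1
swap    1 112
over    1 112 1
*       1 112
mod     1
11      1 11
drop    1
-3      1 -3
+       -2
dup     -2 -2
dup     -2 -2 -2
/       -2 1
+       -1
dup     -1 -1
over    -1 -1 -1
-       -1 0
swap    0 -1
/       0
negate  0

0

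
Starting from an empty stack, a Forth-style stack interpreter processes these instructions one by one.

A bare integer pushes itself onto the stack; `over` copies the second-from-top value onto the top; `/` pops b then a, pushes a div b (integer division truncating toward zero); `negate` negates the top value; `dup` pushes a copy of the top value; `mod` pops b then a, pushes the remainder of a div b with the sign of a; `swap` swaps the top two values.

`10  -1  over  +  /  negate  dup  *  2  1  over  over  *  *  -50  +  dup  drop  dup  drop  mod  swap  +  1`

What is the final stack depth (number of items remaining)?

10     : 10
-1     : 10 -1
over   : 10 -1 10
+      : 10 9
/      : 1
negate : -1
dup    : -1 -1
*      : 1
2      : 1 2
1      : 1 2 1
over   : 1 2 1 2
over   : 1 2 1 2 1
*      : 1 2 1 2
*      : 1 2 2
-50    : 1 2 2 -50
+      : 1 2 -48
dup    : 1 2 -48 -48
drop   : 1 2 -48
dup    : 1 2 -48 -48
drop   : 1 2 -48
mod    : 1 2
swap   : 2 1
+      : 3
1      : 3 1

2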